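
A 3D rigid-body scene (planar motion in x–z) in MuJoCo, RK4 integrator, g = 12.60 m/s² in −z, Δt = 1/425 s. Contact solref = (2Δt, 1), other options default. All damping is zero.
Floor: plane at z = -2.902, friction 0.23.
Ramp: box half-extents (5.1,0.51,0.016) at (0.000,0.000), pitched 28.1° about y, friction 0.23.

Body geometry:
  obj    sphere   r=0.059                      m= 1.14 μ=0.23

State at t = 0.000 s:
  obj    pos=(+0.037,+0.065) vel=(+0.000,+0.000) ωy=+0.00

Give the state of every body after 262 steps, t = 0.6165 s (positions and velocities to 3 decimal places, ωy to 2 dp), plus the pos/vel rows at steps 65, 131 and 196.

State at t = 0.6165 s:
  obj    pos=(+0.748,-0.314) vel=(+2.305,-1.231) ωy=+44.28

Key-timestep trajectory:
   step    t(s)  obj.x    obj.z    obj.vx   obj.vz 
     65  0.1529   +0.081  +0.042  +0.572  -0.305
    131  0.3082   +0.215  -0.030  +1.153  -0.616
    196  0.4612   +0.435  -0.147  +1.725  -0.921


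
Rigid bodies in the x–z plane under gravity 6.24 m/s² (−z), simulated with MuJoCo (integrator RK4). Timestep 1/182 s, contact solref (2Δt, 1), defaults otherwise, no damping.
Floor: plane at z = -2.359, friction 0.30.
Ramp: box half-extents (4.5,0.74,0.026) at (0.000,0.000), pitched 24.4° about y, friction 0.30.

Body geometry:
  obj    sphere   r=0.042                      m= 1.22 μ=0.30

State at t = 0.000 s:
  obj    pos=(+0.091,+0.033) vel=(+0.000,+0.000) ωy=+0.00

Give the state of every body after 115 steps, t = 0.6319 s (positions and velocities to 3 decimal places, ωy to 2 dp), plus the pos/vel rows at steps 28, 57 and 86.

State at t = 0.6319 s:
  obj    pos=(+0.426,-0.119) vel=(+1.060,-0.481) ωy=+27.69

Key-timestep trajectory:
   step    t(s)  obj.x    obj.z    obj.vx   obj.vz 
     28  0.1538   +0.111  +0.024  +0.258  -0.117
     57  0.3132   +0.173  -0.004  +0.525  -0.238
     86  0.4725   +0.278  -0.052  +0.792  -0.359


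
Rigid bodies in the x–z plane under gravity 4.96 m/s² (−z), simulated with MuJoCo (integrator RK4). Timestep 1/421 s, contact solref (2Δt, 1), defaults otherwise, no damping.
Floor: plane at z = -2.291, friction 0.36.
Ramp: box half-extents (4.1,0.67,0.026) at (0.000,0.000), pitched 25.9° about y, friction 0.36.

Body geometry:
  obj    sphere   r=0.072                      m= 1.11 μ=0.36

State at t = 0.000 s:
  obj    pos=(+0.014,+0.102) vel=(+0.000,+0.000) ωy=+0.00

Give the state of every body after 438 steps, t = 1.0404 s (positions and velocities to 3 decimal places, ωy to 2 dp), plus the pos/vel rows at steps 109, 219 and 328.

State at t = 1.0404 s:
  obj    pos=(+0.767,-0.264) vel=(+1.448,-0.703) ωy=+22.36

Key-timestep trajectory:
   step    t(s)  obj.x    obj.z    obj.vx   obj.vz 
    109  0.2589   +0.061  +0.079  +0.360  -0.175
    219  0.5202   +0.202  +0.011  +0.724  -0.352
    328  0.7791   +0.437  -0.103  +1.085  -0.527


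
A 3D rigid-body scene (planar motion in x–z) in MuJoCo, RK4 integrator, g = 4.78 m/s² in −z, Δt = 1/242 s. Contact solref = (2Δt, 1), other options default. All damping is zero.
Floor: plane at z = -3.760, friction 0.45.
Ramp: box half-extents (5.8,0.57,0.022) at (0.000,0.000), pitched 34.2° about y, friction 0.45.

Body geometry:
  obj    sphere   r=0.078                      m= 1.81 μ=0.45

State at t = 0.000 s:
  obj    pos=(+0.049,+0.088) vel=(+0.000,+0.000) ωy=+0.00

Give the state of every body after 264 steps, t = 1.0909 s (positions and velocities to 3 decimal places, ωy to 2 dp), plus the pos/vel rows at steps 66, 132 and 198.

State at t = 1.0909 s:
  obj    pos=(+0.993,-0.554) vel=(+1.732,-1.177) ωy=+26.84

Key-timestep trajectory:
   step    t(s)  obj.x    obj.z    obj.vx   obj.vz 
     66  0.2727   +0.108  +0.048  +0.433  -0.294
    132  0.5455   +0.285  -0.073  +0.866  -0.588
    198  0.8182   +0.580  -0.273  +1.299  -0.883


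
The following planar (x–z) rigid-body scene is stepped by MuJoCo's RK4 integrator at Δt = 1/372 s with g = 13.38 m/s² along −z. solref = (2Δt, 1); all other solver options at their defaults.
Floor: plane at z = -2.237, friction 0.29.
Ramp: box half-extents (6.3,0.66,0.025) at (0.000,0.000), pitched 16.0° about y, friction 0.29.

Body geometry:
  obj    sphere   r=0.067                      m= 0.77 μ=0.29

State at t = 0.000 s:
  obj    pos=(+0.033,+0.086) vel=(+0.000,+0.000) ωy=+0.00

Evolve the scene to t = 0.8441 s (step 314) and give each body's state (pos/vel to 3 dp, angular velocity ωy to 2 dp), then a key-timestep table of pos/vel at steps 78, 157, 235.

State at t = 0.8441 s:
  obj    pos=(+0.935,-0.172) vel=(+2.138,-0.613) ωy=+33.18

Key-timestep trajectory:
   step    t(s)  obj.x    obj.z    obj.vx   obj.vz 
     78  0.2097   +0.089  +0.070  +0.531  -0.152
    157  0.4220   +0.259  +0.022  +1.069  -0.306
    235  0.6317   +0.538  -0.059  +1.600  -0.459


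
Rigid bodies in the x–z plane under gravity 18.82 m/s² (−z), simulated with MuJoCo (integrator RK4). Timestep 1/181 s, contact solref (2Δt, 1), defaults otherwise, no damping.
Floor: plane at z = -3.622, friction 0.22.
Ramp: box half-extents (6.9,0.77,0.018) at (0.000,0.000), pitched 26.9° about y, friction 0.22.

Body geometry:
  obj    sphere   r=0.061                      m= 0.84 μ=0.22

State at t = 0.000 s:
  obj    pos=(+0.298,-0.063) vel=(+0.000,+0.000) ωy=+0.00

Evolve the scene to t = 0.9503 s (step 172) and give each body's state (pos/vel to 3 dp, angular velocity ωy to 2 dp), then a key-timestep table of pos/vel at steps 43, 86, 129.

State at t = 0.9503 s:
  obj    pos=(+2.748,-1.305) vel=(+5.155,-2.615) ωy=+94.72

Key-timestep trajectory:
   step    t(s)  obj.x    obj.z    obj.vx   obj.vz 
     43  0.2376   +0.451  -0.140  +1.289  -0.654
     86  0.4751   +0.911  -0.373  +2.578  -1.308
    129  0.7127   +1.676  -0.762  +3.866  -1.961


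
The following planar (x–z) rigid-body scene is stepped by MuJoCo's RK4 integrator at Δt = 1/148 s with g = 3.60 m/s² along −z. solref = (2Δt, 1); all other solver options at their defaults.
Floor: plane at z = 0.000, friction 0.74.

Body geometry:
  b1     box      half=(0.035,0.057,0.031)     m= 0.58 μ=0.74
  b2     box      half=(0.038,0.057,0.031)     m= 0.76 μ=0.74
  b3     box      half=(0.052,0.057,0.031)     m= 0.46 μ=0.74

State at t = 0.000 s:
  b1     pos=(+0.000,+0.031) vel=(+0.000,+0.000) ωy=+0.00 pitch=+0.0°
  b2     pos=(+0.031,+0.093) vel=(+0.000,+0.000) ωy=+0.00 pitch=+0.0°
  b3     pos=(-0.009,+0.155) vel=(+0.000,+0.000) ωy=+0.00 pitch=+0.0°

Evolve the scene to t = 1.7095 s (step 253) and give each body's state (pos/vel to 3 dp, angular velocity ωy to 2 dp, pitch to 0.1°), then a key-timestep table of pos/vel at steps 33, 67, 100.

State at t = 1.7095 s:
  b1     pos=(+0.000,+0.031) vel=(+0.000,+0.000) ωy=+0.00 pitch=+0.0°
  b2     pos=(+0.031,+0.093) vel=(+0.000,+0.000) ωy=+0.00 pitch=+0.0°
  b3     pos=(-0.130,+0.031) vel=(+0.000,+0.000) ωy=+0.00 pitch=+180.0°

Key-timestep trajectory:
   step    t(s)  b1.x    b1.z    b1.vx   b1.vz   b2.x    b2.z    b2.vx   b2.vz   b3.x    b3.z    b3.vx   b3.vz 
     33  0.2230   +0.000  +0.031  +0.000  +0.000   +0.031  +0.093  +0.000  +0.000   -0.012  +0.155  -0.034  -0.006
     67  0.4527   +0.000  +0.031  +0.000  +0.000   +0.031  +0.093  +0.000  +0.000   -0.030  +0.145  -0.125  -0.138
    100  0.6757   +0.000  +0.031  +0.000  +0.000   +0.031  +0.093  +0.000  +0.000   -0.081  +0.094  -0.314  -0.368


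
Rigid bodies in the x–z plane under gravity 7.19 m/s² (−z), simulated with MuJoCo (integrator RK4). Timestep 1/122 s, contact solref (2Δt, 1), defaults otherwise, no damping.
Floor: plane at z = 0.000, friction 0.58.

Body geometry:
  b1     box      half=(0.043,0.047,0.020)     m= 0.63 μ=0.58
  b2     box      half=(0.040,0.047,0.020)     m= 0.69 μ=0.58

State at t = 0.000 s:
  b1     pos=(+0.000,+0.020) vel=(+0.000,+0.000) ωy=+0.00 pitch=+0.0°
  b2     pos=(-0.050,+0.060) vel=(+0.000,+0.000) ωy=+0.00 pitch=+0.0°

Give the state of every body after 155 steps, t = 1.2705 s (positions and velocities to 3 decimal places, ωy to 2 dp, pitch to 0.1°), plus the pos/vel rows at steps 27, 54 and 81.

State at t = 1.2705 s:
  b1     pos=(+0.000,+0.020) vel=(+0.000,+0.000) ωy=+0.00 pitch=+0.0°
  b2     pos=(-0.090,+0.040) vel=(+0.000,+0.000) ωy=+0.00 pitch=-90.0°

Key-timestep trajectory:
   step    t(s)  b1.x    b1.z    b1.vx   b1.vz   b2.x    b2.z    b2.vx   b2.vz 
     27  0.2213   +0.000  +0.020  +0.000  +0.000   -0.072  +0.044  -0.187  +0.032
     54  0.4426   +0.000  +0.020  +0.000  +0.000   -0.100  +0.044  +0.015  -0.003
     81  0.6639   +0.000  +0.020  +0.000  +0.000   -0.087  +0.041  -0.067  -0.026


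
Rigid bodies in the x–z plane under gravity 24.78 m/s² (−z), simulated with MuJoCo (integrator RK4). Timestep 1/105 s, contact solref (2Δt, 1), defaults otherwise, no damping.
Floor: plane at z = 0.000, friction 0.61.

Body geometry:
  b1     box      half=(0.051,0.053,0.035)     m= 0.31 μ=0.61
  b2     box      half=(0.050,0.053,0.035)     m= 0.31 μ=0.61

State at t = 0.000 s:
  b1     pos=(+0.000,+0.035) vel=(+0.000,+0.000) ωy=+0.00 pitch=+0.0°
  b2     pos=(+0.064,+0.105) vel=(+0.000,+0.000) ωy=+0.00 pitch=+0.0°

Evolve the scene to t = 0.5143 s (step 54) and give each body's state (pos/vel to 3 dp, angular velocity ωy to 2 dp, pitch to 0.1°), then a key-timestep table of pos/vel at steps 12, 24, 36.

State at t = 0.5143 s:
  b1     pos=(+0.000,+0.035) vel=(+0.000,+0.000) ωy=+0.00 pitch=+0.0°
  b2     pos=(+0.111,+0.050) vel=(+0.000,+0.000) ωy=+0.00 pitch=+90.0°

Key-timestep trajectory:
   step    t(s)  b1.x    b1.z    b1.vx   b1.vz   b2.x    b2.z    b2.vx   b2.vz 
     12  0.1143   +0.000  +0.035  +0.000  +0.002   +0.092  +0.074  +0.404  -0.986
     24  0.2286   +0.000  +0.035  +0.000  +0.000   +0.129  +0.058  -0.007  +0.030
     36  0.3429   +0.000  +0.035  +0.000  +0.000   +0.108  +0.049  +0.082  +0.004


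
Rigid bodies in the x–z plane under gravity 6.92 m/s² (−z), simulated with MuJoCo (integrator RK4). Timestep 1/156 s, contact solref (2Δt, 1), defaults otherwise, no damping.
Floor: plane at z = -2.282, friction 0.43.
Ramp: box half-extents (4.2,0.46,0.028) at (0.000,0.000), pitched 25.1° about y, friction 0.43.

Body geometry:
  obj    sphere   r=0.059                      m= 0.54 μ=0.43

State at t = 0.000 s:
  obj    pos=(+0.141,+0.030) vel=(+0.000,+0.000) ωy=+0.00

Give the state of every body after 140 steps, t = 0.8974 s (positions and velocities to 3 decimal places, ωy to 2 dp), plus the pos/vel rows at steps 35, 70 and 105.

State at t = 0.8974 s:
  obj    pos=(+0.906,-0.328) vel=(+1.704,-0.798) ωy=+31.89

Key-timestep trajectory:
   step    t(s)  obj.x    obj.z    obj.vx   obj.vz 
     35  0.2244   +0.189  +0.008  +0.426  -0.200
     70  0.4487   +0.332  -0.060  +0.852  -0.399
    105  0.6731   +0.571  -0.172  +1.278  -0.599


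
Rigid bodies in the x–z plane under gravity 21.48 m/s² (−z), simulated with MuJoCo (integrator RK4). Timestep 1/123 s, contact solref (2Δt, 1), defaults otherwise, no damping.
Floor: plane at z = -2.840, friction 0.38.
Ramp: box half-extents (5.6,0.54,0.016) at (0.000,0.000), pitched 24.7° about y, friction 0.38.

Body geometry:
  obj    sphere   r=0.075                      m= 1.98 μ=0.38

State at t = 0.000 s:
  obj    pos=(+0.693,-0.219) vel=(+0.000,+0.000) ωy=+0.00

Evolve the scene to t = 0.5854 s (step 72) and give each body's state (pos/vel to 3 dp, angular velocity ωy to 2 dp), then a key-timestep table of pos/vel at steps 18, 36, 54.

State at t = 0.5854 s:
  obj    pos=(+1.691,-0.678) vel=(+3.409,-1.568) ωy=+50.02

Key-timestep trajectory:
   step    t(s)  obj.x    obj.z    obj.vx   obj.vz 
     18  0.1463   +0.756  -0.247  +0.853  -0.392
     36  0.2927   +0.943  -0.333  +1.705  -0.784
     54  0.4390   +1.255  -0.477  +2.557  -1.176


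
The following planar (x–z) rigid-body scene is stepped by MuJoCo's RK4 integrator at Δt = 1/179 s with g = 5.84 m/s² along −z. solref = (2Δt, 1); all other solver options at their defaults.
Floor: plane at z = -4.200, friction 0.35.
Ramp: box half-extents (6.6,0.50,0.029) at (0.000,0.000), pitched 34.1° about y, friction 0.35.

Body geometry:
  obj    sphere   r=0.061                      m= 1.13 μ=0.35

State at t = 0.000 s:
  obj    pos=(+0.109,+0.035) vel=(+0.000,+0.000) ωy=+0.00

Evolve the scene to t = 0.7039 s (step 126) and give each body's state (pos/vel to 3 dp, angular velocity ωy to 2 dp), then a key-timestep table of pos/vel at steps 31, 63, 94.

State at t = 0.7039 s:
  obj    pos=(+0.589,-0.290) vel=(+1.363,-0.923) ωy=+26.98

Key-timestep trajectory:
   step    t(s)  obj.x    obj.z    obj.vx   obj.vz 
     31  0.1732   +0.138  +0.015  +0.336  -0.227
     63  0.3520   +0.229  -0.046  +0.682  -0.462
     94  0.5251   +0.376  -0.146  +1.017  -0.689


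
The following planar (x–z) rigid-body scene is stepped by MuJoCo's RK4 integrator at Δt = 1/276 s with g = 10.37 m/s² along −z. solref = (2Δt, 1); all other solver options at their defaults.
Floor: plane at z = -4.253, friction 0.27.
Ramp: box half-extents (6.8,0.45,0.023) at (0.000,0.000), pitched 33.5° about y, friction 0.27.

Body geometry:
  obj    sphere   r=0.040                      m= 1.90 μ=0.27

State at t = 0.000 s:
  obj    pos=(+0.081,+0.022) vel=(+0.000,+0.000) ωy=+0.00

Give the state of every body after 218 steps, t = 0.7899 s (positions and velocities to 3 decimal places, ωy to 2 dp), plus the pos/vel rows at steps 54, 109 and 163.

State at t = 0.7899 s:
  obj    pos=(+1.145,-0.682) vel=(+2.693,-1.782) ωy=+80.71

Key-timestep trajectory:
   step    t(s)  obj.x    obj.z    obj.vx   obj.vz 
     54  0.1957   +0.146  -0.021  +0.667  -0.442
    109  0.3949   +0.347  -0.154  +1.347  -0.891
    163  0.5906   +0.676  -0.372  +2.014  -1.333


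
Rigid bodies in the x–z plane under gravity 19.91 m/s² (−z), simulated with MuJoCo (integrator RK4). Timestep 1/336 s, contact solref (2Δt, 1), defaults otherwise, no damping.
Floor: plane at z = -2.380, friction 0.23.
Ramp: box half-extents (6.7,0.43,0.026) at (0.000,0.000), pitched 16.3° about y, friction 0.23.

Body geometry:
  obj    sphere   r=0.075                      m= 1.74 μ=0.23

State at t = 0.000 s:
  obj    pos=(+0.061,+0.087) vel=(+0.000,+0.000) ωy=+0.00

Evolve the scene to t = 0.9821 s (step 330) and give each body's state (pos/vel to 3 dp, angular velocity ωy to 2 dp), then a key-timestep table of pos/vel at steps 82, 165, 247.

State at t = 0.9821 s:
  obj    pos=(+1.909,-0.453) vel=(+3.763,-1.100) ωy=+52.26

Key-timestep trajectory:
   step    t(s)  obj.x    obj.z    obj.vx   obj.vz 
     82  0.2440   +0.175  +0.054  +0.935  -0.273
    165  0.4911   +0.523  -0.048  +1.881  -0.550
    247  0.7351   +1.096  -0.215  +2.816  -0.824


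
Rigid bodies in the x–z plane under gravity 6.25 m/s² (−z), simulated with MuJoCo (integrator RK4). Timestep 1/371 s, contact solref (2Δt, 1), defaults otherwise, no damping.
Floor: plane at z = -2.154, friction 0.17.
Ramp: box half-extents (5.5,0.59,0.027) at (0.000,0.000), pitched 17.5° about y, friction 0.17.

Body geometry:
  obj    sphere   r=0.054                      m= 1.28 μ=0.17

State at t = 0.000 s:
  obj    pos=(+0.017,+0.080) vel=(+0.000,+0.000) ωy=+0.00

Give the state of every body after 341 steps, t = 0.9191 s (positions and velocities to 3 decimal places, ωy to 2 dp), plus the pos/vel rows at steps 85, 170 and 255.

State at t = 0.9191 s:
  obj    pos=(+0.558,-0.091) vel=(+1.177,-0.371) ωy=+22.85

Key-timestep trajectory:
   step    t(s)  obj.x    obj.z    obj.vx   obj.vz 
     85  0.2291   +0.051  +0.069  +0.293  -0.092
    170  0.4582   +0.151  +0.037  +0.587  -0.185
    255  0.6873   +0.319  -0.016  +0.880  -0.277


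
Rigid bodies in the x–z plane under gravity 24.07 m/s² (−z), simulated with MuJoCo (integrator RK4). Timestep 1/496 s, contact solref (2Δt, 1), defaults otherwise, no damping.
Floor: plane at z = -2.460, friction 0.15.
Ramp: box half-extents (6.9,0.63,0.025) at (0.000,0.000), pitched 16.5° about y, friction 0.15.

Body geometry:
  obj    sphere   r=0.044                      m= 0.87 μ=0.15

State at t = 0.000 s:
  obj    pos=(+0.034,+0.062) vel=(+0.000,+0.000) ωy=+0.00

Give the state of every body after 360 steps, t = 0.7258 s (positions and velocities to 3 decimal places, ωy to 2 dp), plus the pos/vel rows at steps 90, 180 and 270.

State at t = 0.7258 s:
  obj    pos=(+1.267,-0.303) vel=(+3.398,-1.007) ωy=+80.54

Key-timestep trajectory:
   step    t(s)  obj.x    obj.z    obj.vx   obj.vz 
     90  0.1815   +0.111  +0.039  +0.850  -0.252
    180  0.3629   +0.342  -0.029  +1.699  -0.503
    270  0.5444   +0.728  -0.144  +2.549  -0.755


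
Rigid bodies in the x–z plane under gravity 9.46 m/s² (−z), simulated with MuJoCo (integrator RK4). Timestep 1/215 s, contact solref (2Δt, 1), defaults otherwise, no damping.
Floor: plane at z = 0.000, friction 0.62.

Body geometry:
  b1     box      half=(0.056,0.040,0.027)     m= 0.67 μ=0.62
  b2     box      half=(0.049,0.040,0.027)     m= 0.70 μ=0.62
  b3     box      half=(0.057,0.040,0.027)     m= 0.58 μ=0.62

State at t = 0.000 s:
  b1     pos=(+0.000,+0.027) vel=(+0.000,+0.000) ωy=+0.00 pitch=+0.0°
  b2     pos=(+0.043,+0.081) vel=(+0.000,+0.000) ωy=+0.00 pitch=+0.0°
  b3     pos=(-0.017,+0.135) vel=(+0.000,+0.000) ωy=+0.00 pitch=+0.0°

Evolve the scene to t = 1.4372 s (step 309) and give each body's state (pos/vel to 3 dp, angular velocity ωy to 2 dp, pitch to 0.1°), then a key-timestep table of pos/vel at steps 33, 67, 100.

State at t = 1.4372 s:
  b1     pos=(+0.000,+0.027) vel=(+0.000,+0.000) ωy=+0.00 pitch=+0.0°
  b2     pos=(+0.043,+0.081) vel=(+0.000,+0.000) ωy=+0.00 pitch=+0.0°
  b3     pos=(-0.149,+0.027) vel=(+0.000,+0.000) ωy=+0.00 pitch=+180.0°

Key-timestep trajectory:
   step    t(s)  b1.x    b1.z    b1.vx   b1.vz   b2.x    b2.z    b2.vx   b2.vz   b3.x    b3.z    b3.vx   b3.vz 
     33  0.1535   +0.000  +0.027  +0.000  +0.000   +0.043  +0.081  +0.000  +0.000   -0.032  +0.121  -0.172  -0.292
     67  0.3116   +0.000  +0.027  +0.000  +0.000   +0.043  +0.081  +0.000  +0.000   -0.060  +0.116  -0.199  -0.034
    100  0.4651   +0.000  +0.027  +0.000  +0.000   +0.043  +0.081  +0.000  +0.000   -0.109  +0.084  -0.404  -0.604


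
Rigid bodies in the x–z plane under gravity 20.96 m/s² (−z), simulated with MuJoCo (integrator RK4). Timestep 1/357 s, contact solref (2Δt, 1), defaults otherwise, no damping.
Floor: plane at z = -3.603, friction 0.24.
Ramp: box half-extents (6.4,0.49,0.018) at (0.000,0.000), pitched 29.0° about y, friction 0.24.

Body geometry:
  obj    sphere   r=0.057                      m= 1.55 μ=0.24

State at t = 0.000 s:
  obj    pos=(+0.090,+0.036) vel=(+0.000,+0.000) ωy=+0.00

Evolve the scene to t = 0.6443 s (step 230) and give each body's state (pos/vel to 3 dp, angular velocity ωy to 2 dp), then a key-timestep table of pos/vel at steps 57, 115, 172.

State at t = 0.6443 s:
  obj    pos=(+1.408,-0.695) vel=(+4.090,-2.267) ωy=+82.02

Key-timestep trajectory:
   step    t(s)  obj.x    obj.z    obj.vx   obj.vz 
     57  0.1597   +0.171  -0.009  +1.014  -0.562
    115  0.3221   +0.419  -0.147  +2.045  -1.134
    172  0.4818   +0.827  -0.373  +3.059  -1.696


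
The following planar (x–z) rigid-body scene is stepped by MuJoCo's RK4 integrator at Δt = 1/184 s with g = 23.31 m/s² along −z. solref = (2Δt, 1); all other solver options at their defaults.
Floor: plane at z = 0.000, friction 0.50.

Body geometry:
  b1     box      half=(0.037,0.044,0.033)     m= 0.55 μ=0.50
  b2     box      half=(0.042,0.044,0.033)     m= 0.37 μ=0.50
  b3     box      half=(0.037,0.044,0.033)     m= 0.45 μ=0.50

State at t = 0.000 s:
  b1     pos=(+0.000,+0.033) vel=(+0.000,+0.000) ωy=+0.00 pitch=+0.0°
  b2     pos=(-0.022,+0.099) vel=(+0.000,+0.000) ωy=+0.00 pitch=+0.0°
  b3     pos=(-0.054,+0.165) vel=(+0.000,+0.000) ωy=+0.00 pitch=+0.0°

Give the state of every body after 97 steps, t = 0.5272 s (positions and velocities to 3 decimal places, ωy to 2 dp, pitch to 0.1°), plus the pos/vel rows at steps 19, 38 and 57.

State at t = 0.5272 s:
  b1     pos=(+0.000,+0.033) vel=(+0.000,+0.000) ωy=+0.00 pitch=+0.0°
  b2     pos=(-0.081,+0.042) vel=(+0.000,+0.000) ωy=+0.00 pitch=-90.0°
  b3     pos=(-0.174,+0.037) vel=(+0.000,+0.000) ωy=+0.00 pitch=-90.0°

Key-timestep trajectory:
   step    t(s)  b1.x    b1.z    b1.vx   b1.vz   b2.x    b2.z    b2.vx   b2.vz   b3.x    b3.z    b3.vx   b3.vz 
     19  0.1033   +0.000  +0.033  +0.000  +0.000   -0.024  +0.100  -0.052  +0.020   -0.061  +0.163  -0.150  -0.036
     38  0.2065   +0.000  +0.033  +0.002  +0.000   -0.038  +0.102  -0.270  -0.004   -0.096  +0.147  -0.618  -0.427
     57  0.3098   +0.000  +0.033  +0.000  +0.000   -0.082  +0.042  -0.353  -1.345   -0.171  +0.030  -0.259  +0.276


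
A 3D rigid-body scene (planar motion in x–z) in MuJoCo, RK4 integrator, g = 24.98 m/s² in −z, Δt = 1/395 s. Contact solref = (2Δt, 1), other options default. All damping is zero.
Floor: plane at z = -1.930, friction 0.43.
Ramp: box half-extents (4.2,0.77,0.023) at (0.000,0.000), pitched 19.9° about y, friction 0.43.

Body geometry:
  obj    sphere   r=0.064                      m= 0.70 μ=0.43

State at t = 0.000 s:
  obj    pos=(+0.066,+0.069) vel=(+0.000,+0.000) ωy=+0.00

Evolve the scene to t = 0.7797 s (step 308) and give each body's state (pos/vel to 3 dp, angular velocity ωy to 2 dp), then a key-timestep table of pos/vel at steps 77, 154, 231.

State at t = 0.7797 s:
  obj    pos=(+1.802,-0.560) vel=(+4.453,-1.612) ωy=+73.99

Key-timestep trajectory:
   step    t(s)  obj.x    obj.z    obj.vx   obj.vz 
     77  0.1949   +0.174  +0.029  +1.113  -0.403
    154  0.3899   +0.500  -0.088  +2.227  -0.806
    231  0.5848   +1.043  -0.285  +3.340  -1.209


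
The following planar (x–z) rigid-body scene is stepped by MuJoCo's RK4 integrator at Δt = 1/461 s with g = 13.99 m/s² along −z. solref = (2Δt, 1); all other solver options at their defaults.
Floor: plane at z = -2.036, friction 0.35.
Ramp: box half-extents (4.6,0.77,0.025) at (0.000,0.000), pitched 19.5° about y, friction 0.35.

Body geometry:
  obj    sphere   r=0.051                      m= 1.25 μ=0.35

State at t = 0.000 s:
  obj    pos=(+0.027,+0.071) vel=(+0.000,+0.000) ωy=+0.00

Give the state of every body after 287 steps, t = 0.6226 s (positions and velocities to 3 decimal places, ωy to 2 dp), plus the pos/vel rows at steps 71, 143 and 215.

State at t = 0.6226 s:
  obj    pos=(+0.636,-0.145) vel=(+1.958,-0.693) ωy=+40.71

Key-timestep trajectory:
   step    t(s)  obj.x    obj.z    obj.vx   obj.vz 
     71  0.1540   +0.064  +0.058  +0.484  -0.172
    143  0.3102   +0.178  +0.017  +0.975  -0.345
    215  0.4664   +0.369  -0.050  +1.467  -0.519


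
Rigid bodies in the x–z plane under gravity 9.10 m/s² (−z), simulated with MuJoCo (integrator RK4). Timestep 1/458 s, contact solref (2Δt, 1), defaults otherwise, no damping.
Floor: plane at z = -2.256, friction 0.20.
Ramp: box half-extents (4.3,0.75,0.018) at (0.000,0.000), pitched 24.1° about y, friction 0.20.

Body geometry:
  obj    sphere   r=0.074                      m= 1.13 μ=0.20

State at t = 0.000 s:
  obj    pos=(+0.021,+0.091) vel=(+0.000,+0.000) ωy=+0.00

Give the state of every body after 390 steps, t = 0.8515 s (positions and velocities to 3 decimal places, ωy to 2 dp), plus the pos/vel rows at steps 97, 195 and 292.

State at t = 0.8515 s:
  obj    pos=(+0.900,-0.302) vel=(+2.063,-0.923) ωy=+30.54

Key-timestep trajectory:
   step    t(s)  obj.x    obj.z    obj.vx   obj.vz 
     97  0.2118   +0.076  +0.067  +0.513  -0.230
    195  0.4258   +0.241  -0.007  +1.032  -0.461
    292  0.6376   +0.514  -0.129  +1.545  -0.691


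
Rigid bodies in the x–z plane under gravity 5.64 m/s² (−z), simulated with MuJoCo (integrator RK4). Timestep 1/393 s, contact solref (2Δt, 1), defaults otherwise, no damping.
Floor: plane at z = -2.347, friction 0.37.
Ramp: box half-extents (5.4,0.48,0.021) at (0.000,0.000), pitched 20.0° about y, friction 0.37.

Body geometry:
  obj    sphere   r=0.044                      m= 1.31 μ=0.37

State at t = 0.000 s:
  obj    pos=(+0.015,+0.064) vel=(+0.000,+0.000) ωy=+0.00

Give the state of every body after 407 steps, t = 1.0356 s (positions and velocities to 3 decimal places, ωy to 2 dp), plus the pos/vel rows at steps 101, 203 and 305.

State at t = 1.0356 s:
  obj    pos=(+0.709,-0.189) vel=(+1.341,-0.488) ωy=+32.43

Key-timestep trajectory:
   step    t(s)  obj.x    obj.z    obj.vx   obj.vz 
    101  0.2570   +0.058  +0.048  +0.333  -0.121
    203  0.5165   +0.188  +0.001  +0.669  -0.243
    305  0.7761   +0.405  -0.078  +1.005  -0.366


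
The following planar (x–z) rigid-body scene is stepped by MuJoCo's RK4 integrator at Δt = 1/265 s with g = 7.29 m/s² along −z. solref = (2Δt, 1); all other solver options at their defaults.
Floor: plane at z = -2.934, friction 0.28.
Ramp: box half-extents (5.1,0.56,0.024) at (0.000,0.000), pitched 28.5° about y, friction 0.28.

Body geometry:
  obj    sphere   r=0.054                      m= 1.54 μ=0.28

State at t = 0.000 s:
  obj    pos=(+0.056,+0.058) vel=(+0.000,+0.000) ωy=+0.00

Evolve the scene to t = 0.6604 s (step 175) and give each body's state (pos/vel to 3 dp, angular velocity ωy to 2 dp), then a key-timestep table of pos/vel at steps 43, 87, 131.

State at t = 0.6604 s:
  obj    pos=(+0.532,-0.200) vel=(+1.442,-0.783) ωy=+30.38

Key-timestep trajectory:
   step    t(s)  obj.x    obj.z    obj.vx   obj.vz 
     43  0.1623   +0.085  +0.043  +0.354  -0.192
     87  0.3283   +0.174  -0.006  +0.717  -0.389
    131  0.4943   +0.323  -0.087  +1.080  -0.586


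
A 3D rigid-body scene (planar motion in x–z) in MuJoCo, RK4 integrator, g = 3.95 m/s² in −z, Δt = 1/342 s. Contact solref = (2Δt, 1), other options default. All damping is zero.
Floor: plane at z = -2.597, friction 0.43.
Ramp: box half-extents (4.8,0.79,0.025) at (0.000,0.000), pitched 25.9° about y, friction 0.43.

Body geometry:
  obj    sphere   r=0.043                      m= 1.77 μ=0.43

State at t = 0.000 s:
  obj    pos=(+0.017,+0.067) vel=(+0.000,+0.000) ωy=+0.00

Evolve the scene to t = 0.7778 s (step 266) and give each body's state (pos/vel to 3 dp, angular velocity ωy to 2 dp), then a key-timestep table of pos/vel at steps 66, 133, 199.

State at t = 0.7778 s:
  obj    pos=(+0.352,-0.096) vel=(+0.862,-0.419) ωy=+22.29

Key-timestep trajectory:
   step    t(s)  obj.x    obj.z    obj.vx   obj.vz 
     66  0.1930   +0.038  +0.057  +0.214  -0.104
    133  0.3889   +0.101  +0.027  +0.431  -0.209
    199  0.5819   +0.205  -0.024  +0.645  -0.313


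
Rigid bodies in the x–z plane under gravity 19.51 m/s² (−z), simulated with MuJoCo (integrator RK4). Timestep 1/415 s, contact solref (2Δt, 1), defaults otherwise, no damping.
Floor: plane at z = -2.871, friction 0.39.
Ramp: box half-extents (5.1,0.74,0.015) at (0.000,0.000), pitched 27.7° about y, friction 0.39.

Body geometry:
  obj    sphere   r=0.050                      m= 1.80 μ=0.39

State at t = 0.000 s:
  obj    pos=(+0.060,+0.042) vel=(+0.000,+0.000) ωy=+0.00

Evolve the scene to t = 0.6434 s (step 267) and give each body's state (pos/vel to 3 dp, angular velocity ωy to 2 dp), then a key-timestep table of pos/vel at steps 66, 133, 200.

State at t = 0.6434 s:
  obj    pos=(+1.247,-0.581) vel=(+3.690,-1.937) ωy=+83.34

Key-timestep trajectory:
   step    t(s)  obj.x    obj.z    obj.vx   obj.vz 
     66  0.1590   +0.133  +0.004  +0.912  -0.479
    133  0.3205   +0.355  -0.113  +1.838  -0.965
    200  0.4819   +0.726  -0.308  +2.764  -1.451


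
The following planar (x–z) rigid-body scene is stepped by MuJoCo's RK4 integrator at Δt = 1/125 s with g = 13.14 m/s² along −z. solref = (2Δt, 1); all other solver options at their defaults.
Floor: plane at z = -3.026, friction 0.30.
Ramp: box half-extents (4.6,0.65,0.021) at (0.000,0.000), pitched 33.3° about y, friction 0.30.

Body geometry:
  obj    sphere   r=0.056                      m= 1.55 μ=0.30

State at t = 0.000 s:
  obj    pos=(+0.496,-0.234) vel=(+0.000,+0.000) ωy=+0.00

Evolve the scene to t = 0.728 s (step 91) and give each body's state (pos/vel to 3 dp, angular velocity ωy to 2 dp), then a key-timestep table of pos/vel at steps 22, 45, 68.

State at t = 0.728 s:
  obj    pos=(+1.638,-0.984) vel=(+3.136,-2.060) ωy=+66.96

Key-timestep trajectory:
   step    t(s)  obj.x    obj.z    obj.vx   obj.vz 
     22  0.1760   +0.563  -0.278  +0.759  -0.498
     45  0.3600   +0.775  -0.417  +1.551  -1.019
     68  0.5440   +1.134  -0.653  +2.343  -1.539


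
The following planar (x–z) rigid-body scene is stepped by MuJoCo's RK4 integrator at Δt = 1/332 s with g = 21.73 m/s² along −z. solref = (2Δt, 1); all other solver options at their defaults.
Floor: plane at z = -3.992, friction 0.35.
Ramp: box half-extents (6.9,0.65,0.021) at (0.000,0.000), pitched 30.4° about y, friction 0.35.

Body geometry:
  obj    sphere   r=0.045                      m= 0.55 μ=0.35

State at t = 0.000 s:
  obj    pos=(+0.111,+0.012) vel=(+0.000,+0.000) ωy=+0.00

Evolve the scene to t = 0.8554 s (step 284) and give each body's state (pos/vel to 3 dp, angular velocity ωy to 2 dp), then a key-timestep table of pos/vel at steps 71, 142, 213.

State at t = 0.8554 s:
  obj    pos=(+2.590,-1.443) vel=(+5.795,-3.400) ωy=+149.29

Key-timestep trajectory:
   step    t(s)  obj.x    obj.z    obj.vx   obj.vz 
     71  0.2139   +0.266  -0.079  +1.449  -0.850
    142  0.4277   +0.731  -0.352  +2.898  -1.700
    213  0.6416   +1.505  -0.807  +4.346  -2.550


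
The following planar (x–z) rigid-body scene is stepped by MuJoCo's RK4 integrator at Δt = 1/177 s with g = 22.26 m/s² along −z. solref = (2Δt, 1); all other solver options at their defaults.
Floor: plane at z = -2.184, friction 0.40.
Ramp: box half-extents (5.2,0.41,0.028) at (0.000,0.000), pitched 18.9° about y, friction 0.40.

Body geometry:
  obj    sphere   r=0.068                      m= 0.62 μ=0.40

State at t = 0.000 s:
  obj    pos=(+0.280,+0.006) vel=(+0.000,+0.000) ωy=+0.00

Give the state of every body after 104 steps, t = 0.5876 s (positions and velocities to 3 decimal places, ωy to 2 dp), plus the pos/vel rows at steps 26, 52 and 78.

State at t = 0.5876 s:
  obj    pos=(+1.121,-0.282) vel=(+2.863,-0.980) ωy=+44.49

Key-timestep trajectory:
   step    t(s)  obj.x    obj.z    obj.vx   obj.vz 
     26  0.1469   +0.333  -0.012  +0.716  -0.245
     52  0.2938   +0.490  -0.066  +1.432  -0.490
     78  0.4407   +0.753  -0.156  +2.147  -0.735


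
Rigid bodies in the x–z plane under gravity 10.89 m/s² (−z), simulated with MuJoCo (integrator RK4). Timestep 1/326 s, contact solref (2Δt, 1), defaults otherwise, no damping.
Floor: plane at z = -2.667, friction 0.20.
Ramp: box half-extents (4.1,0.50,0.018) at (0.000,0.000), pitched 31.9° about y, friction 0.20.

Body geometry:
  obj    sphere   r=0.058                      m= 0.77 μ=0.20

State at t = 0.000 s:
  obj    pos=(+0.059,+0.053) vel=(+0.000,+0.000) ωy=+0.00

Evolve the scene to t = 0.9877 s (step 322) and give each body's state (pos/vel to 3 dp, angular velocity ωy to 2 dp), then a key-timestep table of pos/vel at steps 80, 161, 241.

State at t = 0.9877 s:
  obj    pos=(+1.761,-1.007) vel=(+3.447,-2.146) ωy=+69.99

Key-timestep trajectory:
   step    t(s)  obj.x    obj.z    obj.vx   obj.vz 
     80  0.2454   +0.164  -0.013  +0.857  -0.533
    161  0.4939   +0.485  -0.212  +1.724  -1.073
    241  0.7393   +1.013  -0.541  +2.580  -1.606


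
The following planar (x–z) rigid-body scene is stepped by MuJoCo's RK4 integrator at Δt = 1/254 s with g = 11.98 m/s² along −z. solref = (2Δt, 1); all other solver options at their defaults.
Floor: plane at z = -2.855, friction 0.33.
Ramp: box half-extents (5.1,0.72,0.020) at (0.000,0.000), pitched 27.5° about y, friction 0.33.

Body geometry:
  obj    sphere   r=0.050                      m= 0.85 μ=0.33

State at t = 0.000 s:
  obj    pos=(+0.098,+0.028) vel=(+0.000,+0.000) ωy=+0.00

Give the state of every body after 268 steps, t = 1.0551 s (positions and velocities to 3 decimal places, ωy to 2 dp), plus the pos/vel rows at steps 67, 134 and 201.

State at t = 1.0551 s:
  obj    pos=(+2.049,-0.988) vel=(+3.698,-1.925) ωy=+83.37

Key-timestep trajectory:
   step    t(s)  obj.x    obj.z    obj.vx   obj.vz 
     67  0.2638   +0.220  -0.036  +0.925  -0.481
    134  0.5276   +0.586  -0.226  +1.849  -0.963
    201  0.7913   +1.195  -0.543  +2.774  -1.444


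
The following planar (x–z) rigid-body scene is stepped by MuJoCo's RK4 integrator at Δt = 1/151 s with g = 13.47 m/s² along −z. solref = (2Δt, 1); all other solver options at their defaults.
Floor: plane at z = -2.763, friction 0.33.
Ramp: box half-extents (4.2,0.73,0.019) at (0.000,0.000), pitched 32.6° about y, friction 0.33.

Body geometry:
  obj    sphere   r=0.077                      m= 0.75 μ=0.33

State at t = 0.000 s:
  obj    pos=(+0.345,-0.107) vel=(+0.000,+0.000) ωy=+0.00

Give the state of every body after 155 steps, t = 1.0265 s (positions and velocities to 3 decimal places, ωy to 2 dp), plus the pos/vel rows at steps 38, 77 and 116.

State at t = 1.0265 s:
  obj    pos=(+2.646,-1.578) vel=(+4.483,-2.867) ωy=+69.09

Key-timestep trajectory:
   step    t(s)  obj.x    obj.z    obj.vx   obj.vz 
     38  0.2517   +0.484  -0.195  +1.099  -0.703
     77  0.5099   +0.913  -0.470  +2.227  -1.424
    116  0.7682   +1.634  -0.931  +3.355  -2.146


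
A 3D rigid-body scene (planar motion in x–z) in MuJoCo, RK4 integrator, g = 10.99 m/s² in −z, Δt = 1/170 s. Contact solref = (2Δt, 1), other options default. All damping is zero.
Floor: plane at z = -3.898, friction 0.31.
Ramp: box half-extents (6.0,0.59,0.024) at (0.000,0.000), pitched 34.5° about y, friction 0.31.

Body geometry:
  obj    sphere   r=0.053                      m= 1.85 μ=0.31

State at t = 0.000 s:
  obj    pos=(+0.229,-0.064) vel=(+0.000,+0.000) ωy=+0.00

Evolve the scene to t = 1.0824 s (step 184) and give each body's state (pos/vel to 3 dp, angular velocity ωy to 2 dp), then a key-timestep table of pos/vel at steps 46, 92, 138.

State at t = 1.0824 s:
  obj    pos=(+2.376,-1.539) vel=(+3.966,-2.726) ωy=+90.78

Key-timestep trajectory:
   step    t(s)  obj.x    obj.z    obj.vx   obj.vz 
     46  0.2706   +0.363  -0.156  +0.992  -0.682
     92  0.5412   +0.766  -0.433  +1.983  -1.363
    138  0.8118   +1.437  -0.894  +2.975  -2.045


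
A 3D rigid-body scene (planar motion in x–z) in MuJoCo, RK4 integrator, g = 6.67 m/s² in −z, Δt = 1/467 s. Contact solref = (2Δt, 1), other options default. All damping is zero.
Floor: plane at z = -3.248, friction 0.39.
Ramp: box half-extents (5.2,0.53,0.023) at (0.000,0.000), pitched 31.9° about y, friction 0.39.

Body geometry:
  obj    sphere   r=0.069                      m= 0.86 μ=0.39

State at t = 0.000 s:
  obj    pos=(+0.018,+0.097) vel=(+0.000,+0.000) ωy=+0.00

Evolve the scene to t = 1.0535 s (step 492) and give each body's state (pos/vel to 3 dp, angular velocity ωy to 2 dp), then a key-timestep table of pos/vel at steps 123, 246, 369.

State at t = 1.0535 s:
  obj    pos=(+1.204,-0.641) vel=(+2.252,-1.402) ωy=+38.44

Key-timestep trajectory:
   step    t(s)  obj.x    obj.z    obj.vx   obj.vz 
    123  0.2634   +0.092  +0.051  +0.563  -0.350
    246  0.5268   +0.315  -0.087  +1.126  -0.701
    369  0.7901   +0.685  -0.318  +1.689  -1.051


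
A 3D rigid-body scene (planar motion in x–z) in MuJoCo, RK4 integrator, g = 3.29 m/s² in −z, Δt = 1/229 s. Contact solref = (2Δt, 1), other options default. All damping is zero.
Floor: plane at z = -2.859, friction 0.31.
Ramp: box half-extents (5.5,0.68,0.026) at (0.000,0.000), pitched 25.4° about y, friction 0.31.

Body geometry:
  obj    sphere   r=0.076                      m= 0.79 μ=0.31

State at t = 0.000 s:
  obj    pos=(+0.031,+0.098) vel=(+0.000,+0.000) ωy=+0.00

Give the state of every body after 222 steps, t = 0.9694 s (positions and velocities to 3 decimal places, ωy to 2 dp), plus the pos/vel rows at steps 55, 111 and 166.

State at t = 0.9694 s:
  obj    pos=(+0.459,-0.105) vel=(+0.883,-0.419) ωy=+12.86

Key-timestep trajectory:
   step    t(s)  obj.x    obj.z    obj.vx   obj.vz 
     55  0.2402   +0.057  +0.086  +0.219  -0.104
    111  0.4847   +0.138  +0.047  +0.441  -0.210
    166  0.7249   +0.270  -0.015  +0.660  -0.313


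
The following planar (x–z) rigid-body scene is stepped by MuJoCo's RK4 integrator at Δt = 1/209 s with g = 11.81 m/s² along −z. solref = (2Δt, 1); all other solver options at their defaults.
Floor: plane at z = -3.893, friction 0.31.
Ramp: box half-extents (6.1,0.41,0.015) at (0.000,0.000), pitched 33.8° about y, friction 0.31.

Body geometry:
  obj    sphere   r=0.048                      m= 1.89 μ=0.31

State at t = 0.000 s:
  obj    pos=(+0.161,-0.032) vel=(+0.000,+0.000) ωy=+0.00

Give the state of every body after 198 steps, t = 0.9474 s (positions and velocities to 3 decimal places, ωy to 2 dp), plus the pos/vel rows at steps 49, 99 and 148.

State at t = 0.9474 s:
  obj    pos=(+1.911,-1.204) vel=(+3.695,-2.473) ωy=+92.60

Key-timestep trajectory:
   step    t(s)  obj.x    obj.z    obj.vx   obj.vz 
     49  0.2344   +0.268  -0.104  +0.915  -0.612
     99  0.4737   +0.599  -0.325  +1.847  -1.237
    148  0.7081   +1.139  -0.687  +2.762  -1.849


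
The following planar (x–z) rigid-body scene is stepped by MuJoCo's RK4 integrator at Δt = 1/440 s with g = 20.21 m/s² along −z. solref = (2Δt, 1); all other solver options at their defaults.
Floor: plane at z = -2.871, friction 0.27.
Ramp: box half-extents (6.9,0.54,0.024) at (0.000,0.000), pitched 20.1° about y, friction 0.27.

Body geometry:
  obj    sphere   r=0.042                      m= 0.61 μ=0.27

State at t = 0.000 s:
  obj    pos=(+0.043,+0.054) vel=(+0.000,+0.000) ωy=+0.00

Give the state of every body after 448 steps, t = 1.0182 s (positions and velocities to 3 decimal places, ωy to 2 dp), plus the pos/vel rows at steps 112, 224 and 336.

State at t = 1.0182 s:
  obj    pos=(+2.458,-0.829) vel=(+4.744,-1.736) ωy=+120.26

Key-timestep trajectory:
   step    t(s)  obj.x    obj.z    obj.vx   obj.vz 
    112  0.2545   +0.194  -0.001  +1.186  -0.434
    224  0.5091   +0.647  -0.166  +2.372  -0.868
    336  0.7636   +1.402  -0.443  +3.558  -1.302


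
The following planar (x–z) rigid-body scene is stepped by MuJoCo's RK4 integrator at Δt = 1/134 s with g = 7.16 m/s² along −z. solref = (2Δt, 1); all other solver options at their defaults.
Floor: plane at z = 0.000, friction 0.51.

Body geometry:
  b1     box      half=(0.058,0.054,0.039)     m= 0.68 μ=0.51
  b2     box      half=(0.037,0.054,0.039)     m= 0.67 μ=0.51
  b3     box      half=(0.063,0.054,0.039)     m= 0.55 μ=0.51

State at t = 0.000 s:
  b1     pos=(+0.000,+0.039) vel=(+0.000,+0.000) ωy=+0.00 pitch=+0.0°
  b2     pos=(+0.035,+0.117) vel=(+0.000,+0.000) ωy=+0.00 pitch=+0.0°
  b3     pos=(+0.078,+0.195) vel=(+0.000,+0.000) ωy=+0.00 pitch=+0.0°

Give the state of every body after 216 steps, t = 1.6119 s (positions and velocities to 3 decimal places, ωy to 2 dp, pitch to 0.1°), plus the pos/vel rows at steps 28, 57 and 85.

State at t = 1.6119 s:
  b1     pos=(+0.000,+0.039) vel=(+0.000,+0.000) ωy=+0.00 pitch=+0.0°
  b2     pos=(+0.034,+0.117) vel=(+0.000,+0.000) ωy=+0.00 pitch=+0.0°
  b3     pos=(+0.113,+0.063) vel=(+0.000,+0.000) ωy=+0.00 pitch=+90.0°

Key-timestep trajectory:
   step    t(s)  b1.x    b1.z    b1.vx   b1.vz   b2.x    b2.z    b2.vx   b2.vz   b3.x    b3.z    b3.vx   b3.vz 
     28  0.2090   +0.000  +0.039  +0.000  +0.000   +0.035  +0.117  -0.001  +0.000   +0.092  +0.190  +0.157  -0.083
     57  0.4254   +0.000  +0.039  +0.000  +0.000   +0.035  +0.117  +0.000  +0.000   +0.136  +0.067  +0.095  -0.273
     85  0.6343   +0.000  +0.039  +0.000  +0.000   +0.035  +0.117  +0.000  +0.000   +0.127  +0.070  -0.165  -0.055


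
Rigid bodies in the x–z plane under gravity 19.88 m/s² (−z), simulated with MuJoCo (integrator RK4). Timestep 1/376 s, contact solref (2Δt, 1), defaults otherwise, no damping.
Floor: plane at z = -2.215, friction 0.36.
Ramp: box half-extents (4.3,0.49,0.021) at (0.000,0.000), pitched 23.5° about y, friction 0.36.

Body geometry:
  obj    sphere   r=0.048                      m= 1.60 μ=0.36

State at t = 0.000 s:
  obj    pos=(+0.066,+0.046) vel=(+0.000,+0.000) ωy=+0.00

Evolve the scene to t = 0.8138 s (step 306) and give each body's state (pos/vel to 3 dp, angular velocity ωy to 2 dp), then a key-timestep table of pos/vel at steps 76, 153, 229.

State at t = 0.8138 s:
  obj    pos=(+1.786,-0.701) vel=(+4.226,-1.837) ωy=+95.99

Key-timestep trajectory:
   step    t(s)  obj.x    obj.z    obj.vx   obj.vz 
     76  0.2021   +0.172  +0.000  +1.050  -0.456
    153  0.4069   +0.496  -0.140  +2.113  -0.919
    229  0.6090   +1.029  -0.372  +3.163  -1.375
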